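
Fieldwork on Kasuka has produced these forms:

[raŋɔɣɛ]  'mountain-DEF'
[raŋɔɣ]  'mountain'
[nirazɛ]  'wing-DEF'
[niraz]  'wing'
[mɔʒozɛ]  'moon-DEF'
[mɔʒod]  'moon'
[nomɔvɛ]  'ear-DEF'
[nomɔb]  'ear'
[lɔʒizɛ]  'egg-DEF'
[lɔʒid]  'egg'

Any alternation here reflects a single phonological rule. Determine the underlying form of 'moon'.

/mɔʒod/

'moon' shows [z] ~ [d] at the end of the stem ([mɔʒozɛ] vs [mɔʒod]).
If /z/ were underlying and a rule turned it into [d] in isolation, 'wing' would also alternate; but it has [z] in both [nirazɛ] and [niraz].
The underlying segment must be /d/; voiced stops become fricatives between vowels, yielding [z] there.
Hence 'moon' is /mɔʒod/ underlyingly.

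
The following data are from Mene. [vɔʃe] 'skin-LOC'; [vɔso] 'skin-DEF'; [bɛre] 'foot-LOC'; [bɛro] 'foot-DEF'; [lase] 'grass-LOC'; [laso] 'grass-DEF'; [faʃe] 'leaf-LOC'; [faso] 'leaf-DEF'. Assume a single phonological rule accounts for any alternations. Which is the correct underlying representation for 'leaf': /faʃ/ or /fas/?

The stem for 'leaf' ends in [ʃ] in [faʃe] but [s] in [faso].
The stem 'grass' ([lase], [laso]) shows [s] unchanged in both environments, so [s] cannot be basic with [ʃ] derived before the LOC suffix.
The alternation reflects depalatalization: palato-alveolar /ʃ/ becomes [s] when no front vowel follows. /ʃ/ is underlying.

/faʃ/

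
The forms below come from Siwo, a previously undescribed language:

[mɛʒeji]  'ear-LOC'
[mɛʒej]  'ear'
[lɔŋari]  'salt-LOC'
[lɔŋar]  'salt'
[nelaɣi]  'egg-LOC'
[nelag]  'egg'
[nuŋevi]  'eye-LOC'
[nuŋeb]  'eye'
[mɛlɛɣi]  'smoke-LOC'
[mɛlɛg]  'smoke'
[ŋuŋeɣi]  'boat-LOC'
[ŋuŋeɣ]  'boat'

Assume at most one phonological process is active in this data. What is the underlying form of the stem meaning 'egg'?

/nelag/

In [nelaɣi] and [nelag] the final segment of 'egg' alternates: [ɣ] ~ [g].
Compare 'boat', with invariant [ɣ] in [ŋuŋeɣi] and [ŋuŋeɣ]: an analysis with underlying /ɣ/ and a rule producing [g] in isolation would wrongly predict alternation here too.
The alternation reflects intervocalic spirantization: voiced stops become fricatives between vowels. /g/ is underlying.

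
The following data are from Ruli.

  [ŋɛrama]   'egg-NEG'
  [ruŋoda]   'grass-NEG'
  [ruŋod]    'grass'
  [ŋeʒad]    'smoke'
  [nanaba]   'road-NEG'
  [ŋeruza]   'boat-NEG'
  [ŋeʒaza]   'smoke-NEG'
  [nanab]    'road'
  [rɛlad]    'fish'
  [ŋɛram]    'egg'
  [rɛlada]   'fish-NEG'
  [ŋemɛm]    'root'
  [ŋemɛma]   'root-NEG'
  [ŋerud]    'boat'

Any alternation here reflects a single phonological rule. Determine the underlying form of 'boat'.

The root 'boat' surfaces as [ŋeruza] and [ŋerud], with a stem-final [z] ~ [d] alternation.
If /d/ were underlying and a rule turned it into [z] before the NEG suffix, 'grass' would also alternate; but it has [d] in both [ruŋoda] and [ruŋod].
The underlying segment must be /z/; voiced fricatives become stops word-finally, yielding [d] there.

/ŋeruz/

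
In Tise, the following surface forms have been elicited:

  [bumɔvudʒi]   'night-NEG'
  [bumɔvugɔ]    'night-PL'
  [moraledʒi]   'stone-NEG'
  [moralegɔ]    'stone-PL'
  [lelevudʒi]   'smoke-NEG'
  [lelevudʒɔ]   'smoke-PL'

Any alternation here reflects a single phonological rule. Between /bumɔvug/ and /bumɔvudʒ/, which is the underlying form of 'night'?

In [bumɔvudʒi] and [bumɔvugɔ] the final segment of 'night' alternates: [dʒ] ~ [g].
Compare 'smoke', with invariant [dʒ] in [lelevudʒi] and [lelevudʒɔ]: an analysis with underlying /dʒ/ and a rule producing [g] before the PL suffix would wrongly predict alternation here too.
Therefore /g/ is basic and [dʒ] is derived by palatalization before a front vowel (/g/ becomes palato-alveolar [dʒ] before a front vowel).

/bumɔvug/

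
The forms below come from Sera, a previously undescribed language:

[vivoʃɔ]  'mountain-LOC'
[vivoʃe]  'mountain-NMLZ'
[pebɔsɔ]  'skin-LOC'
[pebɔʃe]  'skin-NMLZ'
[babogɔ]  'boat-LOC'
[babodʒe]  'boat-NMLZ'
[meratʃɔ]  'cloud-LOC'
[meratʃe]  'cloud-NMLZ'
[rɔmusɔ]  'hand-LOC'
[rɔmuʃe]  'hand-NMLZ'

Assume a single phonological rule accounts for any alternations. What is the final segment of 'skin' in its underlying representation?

'skin' shows [s] ~ [ʃ] at the end of the stem ([pebɔsɔ] vs [pebɔʃe]).
Compare 'mountain', with invariant [ʃ] in [vivoʃɔ] and [vivoʃe]: an analysis with underlying /ʃ/ and a rule producing [s] before the LOC suffix would wrongly predict alternation here too.
So /s/ is underlying, and a rule of palatalization before a front vowel — /g/ and /s/ become palato-alveolar [dʒ] and [ʃ] before a front vowel — gives [ʃ].

/s/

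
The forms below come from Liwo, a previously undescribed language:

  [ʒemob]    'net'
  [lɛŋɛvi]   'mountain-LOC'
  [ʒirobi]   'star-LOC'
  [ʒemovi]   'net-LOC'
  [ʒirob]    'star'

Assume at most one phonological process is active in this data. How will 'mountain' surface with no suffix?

The stem for 'net' ends in [b] in [ʒemob] but [v] in [ʒemovi].
The stem 'star' ([ʒirob], [ʒirobi]) shows [b] unchanged in both environments, so [b] cannot be basic with [v] derived before the LOC suffix.
The alternation reflects word-final hardening: voiced fricatives become stops word-finally. /v/ is underlying.
From [lɛŋɛvi] the stem 'mountain' is /lɛŋɛv/; word-finally this yields [lɛŋɛb].

[lɛŋɛb]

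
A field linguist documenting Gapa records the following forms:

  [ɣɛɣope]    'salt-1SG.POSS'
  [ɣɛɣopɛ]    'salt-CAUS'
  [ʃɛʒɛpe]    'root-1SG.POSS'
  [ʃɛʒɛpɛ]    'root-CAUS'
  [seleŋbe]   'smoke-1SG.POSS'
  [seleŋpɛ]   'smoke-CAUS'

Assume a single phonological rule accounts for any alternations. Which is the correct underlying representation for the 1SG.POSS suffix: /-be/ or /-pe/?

/-be/

The 1SG.POSS morpheme has two allomorphs, [-be] and [-pe].
By contrast the CAUS suffix keeps its initial [p] throughout — that segment must be underlying.
So the underlying form is /-be/, and voiced stops become voiceless after a vowel.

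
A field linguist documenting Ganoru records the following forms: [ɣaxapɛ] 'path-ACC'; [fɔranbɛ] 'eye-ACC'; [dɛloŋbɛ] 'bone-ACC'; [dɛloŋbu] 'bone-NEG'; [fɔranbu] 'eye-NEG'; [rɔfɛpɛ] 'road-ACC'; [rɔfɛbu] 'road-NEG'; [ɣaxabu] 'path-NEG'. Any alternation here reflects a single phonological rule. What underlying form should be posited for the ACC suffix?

/-pɛ/

The ACC suffix surfaces as [-bɛ] and [-pɛ], depending on the final segment of the stem.
By contrast the NEG suffix keeps its initial [b] throughout — that segment must be underlying.
The ACC suffix is therefore /-pɛ/ underlyingly, with post-nasal voicing: voiceless stops become voiced after a nasal.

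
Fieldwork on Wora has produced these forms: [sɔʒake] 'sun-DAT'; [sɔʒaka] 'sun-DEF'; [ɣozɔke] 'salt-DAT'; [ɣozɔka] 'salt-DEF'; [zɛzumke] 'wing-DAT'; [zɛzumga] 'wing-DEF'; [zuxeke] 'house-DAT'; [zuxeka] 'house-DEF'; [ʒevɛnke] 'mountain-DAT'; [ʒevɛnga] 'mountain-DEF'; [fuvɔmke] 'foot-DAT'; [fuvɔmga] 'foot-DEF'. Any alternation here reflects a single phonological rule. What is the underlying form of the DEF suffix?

/-ga/

The DEF morpheme has two allomorphs, [-ga] and [-ka].
The DAT suffix, which begins with [k], is invariant after every stem; so [k] is not altered by any rule here.
The DEF suffix is therefore /-ga/ underlyingly, with post-vocalic devoicing: voiced stops become voiceless after a vowel.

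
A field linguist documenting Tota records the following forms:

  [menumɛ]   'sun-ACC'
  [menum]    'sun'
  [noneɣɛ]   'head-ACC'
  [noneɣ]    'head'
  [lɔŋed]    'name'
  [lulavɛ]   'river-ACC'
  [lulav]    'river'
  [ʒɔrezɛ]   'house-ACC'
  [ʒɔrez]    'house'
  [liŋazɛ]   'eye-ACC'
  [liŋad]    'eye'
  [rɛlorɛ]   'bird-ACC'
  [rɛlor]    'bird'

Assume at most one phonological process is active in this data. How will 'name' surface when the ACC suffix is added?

'eye' shows [z] ~ [d] at the end of the stem ([liŋazɛ] vs [liŋad]).
The stem 'house' ([ʒɔrezɛ], [ʒɔrez]) shows [z] unchanged in both environments, so [z] cannot be basic with [d] derived in isolation.
The alternation reflects intervocalic spirantization: voiced stops become fricatives between vowels. /d/ is underlying.
From [lɔŋed] the stem 'name' is /lɔŋed/; between vowels this yields [lɔŋezɛ].

[lɔŋezɛ]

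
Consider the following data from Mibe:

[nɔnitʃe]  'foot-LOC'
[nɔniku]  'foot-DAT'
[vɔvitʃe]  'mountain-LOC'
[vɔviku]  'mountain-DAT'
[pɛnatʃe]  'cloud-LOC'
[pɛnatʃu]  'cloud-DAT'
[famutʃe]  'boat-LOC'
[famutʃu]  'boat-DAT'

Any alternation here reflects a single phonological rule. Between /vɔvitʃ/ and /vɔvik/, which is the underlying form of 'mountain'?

/vɔvik/

The stem for 'mountain' ends in [tʃ] in [vɔvitʃe] but [k] in [vɔviku].
If /tʃ/ were underlying and a rule turned it into [k] before the DAT suffix, 'boat' would also alternate; but it has [tʃ] in both [famutʃe] and [famutʃu].
The alternation reflects palatalization before a front vowel: /k/ becomes palato-alveolar [tʃ] before a front vowel. /k/ is underlying.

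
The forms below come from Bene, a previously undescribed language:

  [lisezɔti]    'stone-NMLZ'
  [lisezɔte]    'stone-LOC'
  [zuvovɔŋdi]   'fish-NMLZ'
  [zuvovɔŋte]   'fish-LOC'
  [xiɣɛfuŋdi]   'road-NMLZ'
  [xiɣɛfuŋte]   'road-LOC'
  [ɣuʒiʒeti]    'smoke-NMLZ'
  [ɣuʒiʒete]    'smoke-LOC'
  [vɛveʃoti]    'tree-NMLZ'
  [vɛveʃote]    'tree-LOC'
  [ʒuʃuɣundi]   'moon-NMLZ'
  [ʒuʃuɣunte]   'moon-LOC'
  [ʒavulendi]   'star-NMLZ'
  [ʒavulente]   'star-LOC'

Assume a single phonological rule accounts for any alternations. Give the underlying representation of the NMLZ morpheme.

/-di/

The NMLZ morpheme has two allomorphs, [-di] and [-ti].
By contrast the LOC suffix keeps its initial [t] throughout — that segment must be underlying.
So the underlying form is /-di/, and voiced stops become voiceless after a vowel.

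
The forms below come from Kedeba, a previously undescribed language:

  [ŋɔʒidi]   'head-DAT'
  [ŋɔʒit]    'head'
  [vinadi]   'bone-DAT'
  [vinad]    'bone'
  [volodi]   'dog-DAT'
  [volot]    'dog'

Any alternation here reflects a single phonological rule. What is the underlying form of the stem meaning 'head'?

The stem for 'head' ends in [d] in [ŋɔʒidi] but [t] in [ŋɔʒit].
The stem 'bone' ([vinadi], [vinad]) shows [d] unchanged in both environments, so [d] cannot be basic with [t] derived in isolation.
The alternation reflects intervocalic voicing: voiceless stops become voiced between vowels. /t/ is underlying.
So 'head' = /ŋɔʒit/.

/ŋɔʒit/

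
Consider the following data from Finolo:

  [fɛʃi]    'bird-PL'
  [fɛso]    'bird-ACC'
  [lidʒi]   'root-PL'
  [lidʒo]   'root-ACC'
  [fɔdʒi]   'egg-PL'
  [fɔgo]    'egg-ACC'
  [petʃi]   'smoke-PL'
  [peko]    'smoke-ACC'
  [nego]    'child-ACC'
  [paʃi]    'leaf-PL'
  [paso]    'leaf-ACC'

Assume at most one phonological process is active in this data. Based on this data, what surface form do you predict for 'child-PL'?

[nedʒi]

'egg' shows [dʒ] ~ [g] at the end of the stem ([fɔdʒi] vs [fɔgo]).
But 'root' keeps [dʒ] in both environments ([lidʒi], [lidʒo]), so there is no rule changing /dʒ/ to [g] before the ACC suffix.
So /g/ is underlying, and a rule of palatalization before a front vowel — /k/, /g/ and /s/ become palato-alveolar [tʃ], [dʒ] and [ʃ] before a front vowel — gives [dʒ].
From [nego] the stem 'child' is /neg/; before a front vowel this yields [nedʒi].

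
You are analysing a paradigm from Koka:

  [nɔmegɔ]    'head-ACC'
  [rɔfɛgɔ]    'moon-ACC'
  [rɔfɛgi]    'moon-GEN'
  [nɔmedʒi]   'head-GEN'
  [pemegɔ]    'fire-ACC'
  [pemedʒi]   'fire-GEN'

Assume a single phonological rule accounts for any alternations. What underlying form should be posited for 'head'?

The root 'head' surfaces as [nɔmedʒi] and [nɔmegɔ], with a stem-final [dʒ] ~ [g] alternation.
The stem 'moon' ([rɔfɛgi], [rɔfɛgɔ]) shows [g] unchanged in both environments, so [g] cannot be basic with [dʒ] derived before the GEN suffix.
So /dʒ/ is underlying, and a rule of depalatalization — palato-alveolar /dʒ/ becomes [g] when no front vowel follows — gives [g].

/nɔmedʒ/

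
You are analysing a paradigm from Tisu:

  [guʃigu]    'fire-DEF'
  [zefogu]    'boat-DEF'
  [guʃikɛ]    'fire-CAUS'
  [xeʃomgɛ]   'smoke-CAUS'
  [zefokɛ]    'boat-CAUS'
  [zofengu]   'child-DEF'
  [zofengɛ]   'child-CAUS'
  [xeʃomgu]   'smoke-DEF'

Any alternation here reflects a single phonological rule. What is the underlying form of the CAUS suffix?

/-kɛ/

The CAUS suffix surfaces as [-gɛ] and [-kɛ], depending on the final segment of the stem.
By contrast the DEF suffix keeps its initial [g] throughout — that segment must be underlying.
So the underlying form is /-kɛ/, and voiceless stops become voiced after a nasal.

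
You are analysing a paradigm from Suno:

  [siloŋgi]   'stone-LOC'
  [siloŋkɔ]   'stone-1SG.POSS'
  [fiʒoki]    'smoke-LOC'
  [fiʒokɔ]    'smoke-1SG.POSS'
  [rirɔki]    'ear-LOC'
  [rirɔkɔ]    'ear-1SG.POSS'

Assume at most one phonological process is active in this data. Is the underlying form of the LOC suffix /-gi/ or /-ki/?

/-gi/

The LOC suffix surfaces as [-gi] and [-ki], depending on the final segment of the stem.
The 1SG.POSS suffix, which begins with [k], is invariant after every stem; so [k] is not altered by any rule here.
The LOC suffix is therefore /-gi/ underlyingly, with post-vocalic devoicing: voiced stops become voiceless after a vowel.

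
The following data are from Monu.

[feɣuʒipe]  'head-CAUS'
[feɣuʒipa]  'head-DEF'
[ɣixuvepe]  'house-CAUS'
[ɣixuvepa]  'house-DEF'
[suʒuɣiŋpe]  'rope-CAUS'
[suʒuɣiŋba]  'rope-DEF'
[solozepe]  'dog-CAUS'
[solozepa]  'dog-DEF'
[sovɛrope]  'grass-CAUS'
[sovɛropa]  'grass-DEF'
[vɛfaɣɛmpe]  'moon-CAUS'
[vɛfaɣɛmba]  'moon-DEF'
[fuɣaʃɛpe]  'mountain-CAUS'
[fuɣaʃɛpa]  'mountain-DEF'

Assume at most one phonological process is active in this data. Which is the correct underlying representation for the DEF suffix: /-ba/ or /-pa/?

/-ba/

The DEF suffix surfaces as [-ba] and [-pa], depending on the final segment of the stem.
The CAUS suffix, which begins with [p], is invariant after every stem; so [p] is not altered by any rule here.
So the underlying form is /-ba/, and voiced stops become voiceless after a vowel.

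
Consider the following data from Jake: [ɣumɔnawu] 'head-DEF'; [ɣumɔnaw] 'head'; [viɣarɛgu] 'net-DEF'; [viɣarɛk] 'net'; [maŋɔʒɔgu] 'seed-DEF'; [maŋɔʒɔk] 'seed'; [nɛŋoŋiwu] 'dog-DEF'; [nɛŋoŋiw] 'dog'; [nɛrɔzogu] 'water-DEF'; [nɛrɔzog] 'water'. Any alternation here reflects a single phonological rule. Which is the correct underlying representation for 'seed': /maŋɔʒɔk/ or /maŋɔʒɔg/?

'seed' shows [g] ~ [k] at the end of the stem ([maŋɔʒɔgu] vs [maŋɔʒɔk]).
But 'water' keeps [g] in both environments ([nɛrɔzogu], [nɛrɔzog]), so there is no rule changing /g/ to [k] in isolation.
So /k/ is underlying, and a rule of intervocalic voicing — voiceless stops become voiced between vowels — gives [g].

/maŋɔʒɔk/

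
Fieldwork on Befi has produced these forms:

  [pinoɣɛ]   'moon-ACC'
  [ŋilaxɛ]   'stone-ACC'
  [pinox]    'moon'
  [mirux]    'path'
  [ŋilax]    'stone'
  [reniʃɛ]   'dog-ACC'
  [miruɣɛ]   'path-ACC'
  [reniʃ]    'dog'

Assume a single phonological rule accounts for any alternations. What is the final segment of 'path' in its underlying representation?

The stem for 'path' ends in [x] in [mirux] but [ɣ] in [miruɣɛ].
If /x/ were underlying and a rule turned it into [ɣ] before the ACC suffix, 'stone' would also alternate; but it has [x] in both [ŋilax] and [ŋilaxɛ].
So /ɣ/ is underlying, and a rule of word-final obstruent devoicing — voiced obstruents become voiceless word-finally — gives [x].

/ɣ/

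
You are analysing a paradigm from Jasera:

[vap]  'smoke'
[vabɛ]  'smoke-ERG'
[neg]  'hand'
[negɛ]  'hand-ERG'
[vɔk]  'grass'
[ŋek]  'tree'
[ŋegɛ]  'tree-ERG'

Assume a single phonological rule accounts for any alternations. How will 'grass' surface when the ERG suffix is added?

[vɔgɛ]

'tree' shows [k] ~ [g] at the end of the stem ([ŋek] vs [ŋegɛ]).
The stem 'hand' ([neg], [negɛ]) shows [g] unchanged in both environments, so [g] cannot be basic with [k] derived in isolation.
The underlying segment must be /k/; voiceless stops become voiced between vowels, yielding [g] there.
The one attested form of 'grass', [vɔk], shows underlying /vɔk/. Applying the same rule between vowels gives [vɔgɛ].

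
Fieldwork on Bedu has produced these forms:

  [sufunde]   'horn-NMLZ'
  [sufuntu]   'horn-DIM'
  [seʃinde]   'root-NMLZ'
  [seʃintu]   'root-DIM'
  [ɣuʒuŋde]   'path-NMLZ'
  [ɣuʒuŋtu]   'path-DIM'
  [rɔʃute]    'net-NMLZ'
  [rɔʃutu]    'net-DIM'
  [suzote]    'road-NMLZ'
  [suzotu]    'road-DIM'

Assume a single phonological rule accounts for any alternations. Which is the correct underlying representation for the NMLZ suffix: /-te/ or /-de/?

/-de/

The NMLZ morpheme has two allomorphs, [-de] and [-te].
The DIM suffix, which begins with [t], is invariant after every stem; so [t] is not altered by any rule here.
The NMLZ suffix is therefore /-de/ underlyingly, with post-vocalic devoicing: voiced stops become voiceless after a vowel.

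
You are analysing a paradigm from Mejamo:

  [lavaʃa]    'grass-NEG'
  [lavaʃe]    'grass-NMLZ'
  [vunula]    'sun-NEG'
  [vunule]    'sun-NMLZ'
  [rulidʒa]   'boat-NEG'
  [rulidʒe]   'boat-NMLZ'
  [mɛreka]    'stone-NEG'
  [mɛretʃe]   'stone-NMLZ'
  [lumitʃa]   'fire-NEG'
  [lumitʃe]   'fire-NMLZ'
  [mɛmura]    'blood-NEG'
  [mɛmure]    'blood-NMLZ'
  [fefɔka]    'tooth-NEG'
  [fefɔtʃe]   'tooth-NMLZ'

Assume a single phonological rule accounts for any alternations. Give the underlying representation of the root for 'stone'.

/mɛrek/

In [mɛreka] and [mɛretʃe] the final segment of 'stone' alternates: [k] ~ [tʃ].
If /tʃ/ were underlying and a rule turned it into [k] before the NEG suffix, 'fire' would also alternate; but it has [tʃ] in both [lumitʃa] and [lumitʃe].
The underlying segment must be /k/; /k/ becomes palato-alveolar [tʃ] before a front vowel, yielding [tʃ] there.
The underlying form of 'stone' is therefore /mɛrek/.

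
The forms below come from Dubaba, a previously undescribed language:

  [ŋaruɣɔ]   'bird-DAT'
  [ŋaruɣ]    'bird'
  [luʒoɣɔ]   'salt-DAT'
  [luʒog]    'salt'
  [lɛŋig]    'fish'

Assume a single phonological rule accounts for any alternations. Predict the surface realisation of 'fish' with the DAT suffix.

[lɛŋiɣɔ]

The root 'salt' surfaces as [luʒoɣɔ] and [luʒog], with a stem-final [ɣ] ~ [g] alternation.
But 'bird' keeps [ɣ] in both environments ([ŋaruɣɔ], [ŋaruɣ]), so there is no rule changing /ɣ/ to [g] in isolation.
Therefore /g/ is basic and [ɣ] is derived by intervocalic spirantization (voiced stops become fricatives between vowels).
The one attested form of 'fish', [lɛŋig], shows underlying /lɛŋig/. Applying the same rule between vowels gives [lɛŋiɣɔ].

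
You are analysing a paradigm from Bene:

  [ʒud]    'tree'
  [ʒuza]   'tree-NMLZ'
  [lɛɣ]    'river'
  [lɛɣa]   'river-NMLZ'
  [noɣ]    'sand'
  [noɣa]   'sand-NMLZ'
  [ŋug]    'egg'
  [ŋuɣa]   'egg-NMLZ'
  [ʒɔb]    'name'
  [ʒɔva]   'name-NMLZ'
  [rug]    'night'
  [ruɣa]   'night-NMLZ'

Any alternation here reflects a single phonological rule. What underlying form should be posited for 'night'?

/rug/

The root 'night' surfaces as [rug] and [ruɣa], with a stem-final [g] ~ [ɣ] alternation.
But 'river' keeps [ɣ] in both environments ([lɛɣ], [lɛɣa]), so there is no rule changing /ɣ/ to [g] in isolation.
Therefore /g/ is basic and [ɣ] is derived by intervocalic spirantization (voiced stops become fricatives between vowels).
Hence 'night' is /rug/ underlyingly.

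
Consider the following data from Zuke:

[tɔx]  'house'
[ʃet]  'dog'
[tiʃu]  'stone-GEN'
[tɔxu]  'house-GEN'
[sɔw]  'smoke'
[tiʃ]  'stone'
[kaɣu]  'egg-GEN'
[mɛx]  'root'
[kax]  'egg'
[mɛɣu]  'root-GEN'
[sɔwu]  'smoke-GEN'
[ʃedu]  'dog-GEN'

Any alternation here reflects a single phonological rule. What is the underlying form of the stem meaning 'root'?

/mɛɣ/

The root 'root' surfaces as [mɛɣu] and [mɛx], with a stem-final [ɣ] ~ [x] alternation.
If /x/ were underlying and a rule turned it into [ɣ] before the GEN suffix, 'house' would also alternate; but it has [x] in both [tɔxu] and [tɔx].
The alternation reflects word-final obstruent devoicing: voiced obstruents become voiceless word-finally. /ɣ/ is underlying.
So 'root' = /mɛɣ/.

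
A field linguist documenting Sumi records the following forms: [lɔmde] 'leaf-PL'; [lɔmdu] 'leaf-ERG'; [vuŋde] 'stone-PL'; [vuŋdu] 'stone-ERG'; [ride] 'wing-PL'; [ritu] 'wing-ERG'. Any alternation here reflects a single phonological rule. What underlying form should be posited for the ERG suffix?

/-tu/

The ERG morpheme has two allomorphs, [-du] and [-tu].
The PL suffix, which begins with [d], is invariant after every stem; so [d] is not altered by any rule here.
So the underlying form is /-tu/, and voiceless stops become voiced after a nasal.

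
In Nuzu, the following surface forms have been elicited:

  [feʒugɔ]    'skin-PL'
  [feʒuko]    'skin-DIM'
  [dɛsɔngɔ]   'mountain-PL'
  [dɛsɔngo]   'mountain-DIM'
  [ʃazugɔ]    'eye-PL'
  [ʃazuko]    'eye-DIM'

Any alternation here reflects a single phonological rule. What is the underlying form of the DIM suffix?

The DIM morpheme has two allomorphs, [-go] and [-ko].
The PL suffix, which begins with [g], is invariant after every stem; so [g] is not altered by any rule here.
So the underlying form is /-ko/, and voiceless stops become voiced after a nasal.

/-ko/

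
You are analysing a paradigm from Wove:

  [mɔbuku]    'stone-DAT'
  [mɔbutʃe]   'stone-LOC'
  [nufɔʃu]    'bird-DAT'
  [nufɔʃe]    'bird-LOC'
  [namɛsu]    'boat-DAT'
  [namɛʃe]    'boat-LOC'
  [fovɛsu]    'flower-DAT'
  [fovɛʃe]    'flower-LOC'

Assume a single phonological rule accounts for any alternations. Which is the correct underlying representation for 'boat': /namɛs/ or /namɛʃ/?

In [namɛsu] and [namɛʃe] the final segment of 'boat' alternates: [s] ~ [ʃ].
The stem 'bird' ([nufɔʃu], [nufɔʃe]) shows [ʃ] unchanged in both environments, so [ʃ] cannot be basic with [s] derived before the DAT suffix.
So /s/ is underlying, and a rule of palatalization before a front vowel — /k/ and /s/ become palato-alveolar [tʃ] and [ʃ] before a front vowel — gives [ʃ].

/namɛs/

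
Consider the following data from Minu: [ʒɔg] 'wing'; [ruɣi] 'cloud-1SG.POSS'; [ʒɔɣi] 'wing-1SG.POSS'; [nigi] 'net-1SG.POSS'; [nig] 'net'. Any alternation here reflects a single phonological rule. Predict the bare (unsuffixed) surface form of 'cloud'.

In [ʒɔɣi] and [ʒɔg] the final segment of 'wing' alternates: [ɣ] ~ [g].
The stem 'net' ([nigi], [nig]) shows [g] unchanged in both environments, so [g] cannot be basic with [ɣ] derived before the 1SG.POSS suffix.
So /ɣ/ is underlying, and a rule of word-final hardening — voiced fricatives become stops word-finally — gives [g].
The one attested form of 'cloud', [ruɣi], shows underlying /ruɣ/. Applying the same rule word-finally gives [rug].

[rug]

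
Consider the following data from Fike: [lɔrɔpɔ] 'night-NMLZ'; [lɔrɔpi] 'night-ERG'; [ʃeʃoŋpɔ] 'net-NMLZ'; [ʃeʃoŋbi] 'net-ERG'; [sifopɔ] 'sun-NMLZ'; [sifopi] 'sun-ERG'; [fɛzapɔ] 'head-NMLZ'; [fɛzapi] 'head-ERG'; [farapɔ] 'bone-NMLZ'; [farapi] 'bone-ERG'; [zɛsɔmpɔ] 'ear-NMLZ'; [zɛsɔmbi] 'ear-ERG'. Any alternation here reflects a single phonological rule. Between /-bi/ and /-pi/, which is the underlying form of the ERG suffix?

/-bi/

The ERG morpheme has two allomorphs, [-bi] and [-pi].
The NMLZ suffix, which begins with [p], is invariant after every stem; so [p] is not altered by any rule here.
So the underlying form is /-bi/, and voiced stops become voiceless after a vowel.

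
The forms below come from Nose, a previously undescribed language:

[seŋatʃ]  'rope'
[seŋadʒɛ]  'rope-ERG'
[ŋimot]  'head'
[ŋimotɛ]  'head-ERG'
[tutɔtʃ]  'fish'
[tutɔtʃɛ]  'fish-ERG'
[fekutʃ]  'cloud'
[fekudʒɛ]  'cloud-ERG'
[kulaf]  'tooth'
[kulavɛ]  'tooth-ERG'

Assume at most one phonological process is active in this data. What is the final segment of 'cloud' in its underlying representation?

The stem for 'cloud' ends in [tʃ] in [fekutʃ] but [dʒ] in [fekudʒɛ].
Compare 'fish', with invariant [tʃ] in [tutɔtʃ] and [tutɔtʃɛ]: an analysis with underlying /tʃ/ and a rule producing [dʒ] before the ERG suffix would wrongly predict alternation here too.
The underlying segment must be /dʒ/; voiced obstruents become voiceless word-finally, yielding [tʃ] there.

/dʒ/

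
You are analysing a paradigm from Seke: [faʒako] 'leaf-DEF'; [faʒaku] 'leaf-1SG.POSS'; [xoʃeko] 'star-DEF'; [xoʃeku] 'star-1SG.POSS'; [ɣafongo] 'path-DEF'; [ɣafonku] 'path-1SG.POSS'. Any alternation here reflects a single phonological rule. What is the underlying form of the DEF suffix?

/-go/

The DEF morpheme has two allomorphs, [-go] and [-ko].
By contrast the 1SG.POSS suffix keeps its initial [k] throughout — that segment must be underlying.
So the underlying form is /-go/, and voiced stops become voiceless after a vowel.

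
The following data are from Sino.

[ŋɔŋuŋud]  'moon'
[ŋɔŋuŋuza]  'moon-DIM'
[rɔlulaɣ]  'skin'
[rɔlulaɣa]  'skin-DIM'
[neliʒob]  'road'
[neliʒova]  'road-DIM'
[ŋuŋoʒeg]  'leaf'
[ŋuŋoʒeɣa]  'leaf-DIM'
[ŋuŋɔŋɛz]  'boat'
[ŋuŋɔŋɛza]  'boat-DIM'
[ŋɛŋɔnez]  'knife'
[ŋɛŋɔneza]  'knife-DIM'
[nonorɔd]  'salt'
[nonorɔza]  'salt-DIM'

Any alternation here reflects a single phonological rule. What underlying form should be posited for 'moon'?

/ŋɔŋuŋud/

In [ŋɔŋuŋud] and [ŋɔŋuŋuza] the final segment of 'moon' alternates: [d] ~ [z].
Compare 'boat', with invariant [z] in [ŋuŋɔŋɛz] and [ŋuŋɔŋɛza]: an analysis with underlying /z/ and a rule producing [d] in isolation would wrongly predict alternation here too.
So /d/ is underlying, and a rule of intervocalic spirantization — voiced stops become fricatives between vowels — gives [z].
So 'moon' = /ŋɔŋuŋud/.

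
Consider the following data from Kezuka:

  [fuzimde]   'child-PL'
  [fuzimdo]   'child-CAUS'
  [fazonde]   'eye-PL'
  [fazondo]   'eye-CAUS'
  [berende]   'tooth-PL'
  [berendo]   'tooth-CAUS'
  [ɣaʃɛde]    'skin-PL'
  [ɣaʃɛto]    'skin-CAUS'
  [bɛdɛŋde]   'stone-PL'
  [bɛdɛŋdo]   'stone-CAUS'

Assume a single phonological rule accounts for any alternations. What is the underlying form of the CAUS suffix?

/-to/

The CAUS morpheme has two allomorphs, [-do] and [-to].
By contrast the PL suffix keeps its initial [d] throughout — that segment must be underlying.
The CAUS suffix is therefore /-to/ underlyingly, with post-nasal voicing: voiceless stops become voiced after a nasal.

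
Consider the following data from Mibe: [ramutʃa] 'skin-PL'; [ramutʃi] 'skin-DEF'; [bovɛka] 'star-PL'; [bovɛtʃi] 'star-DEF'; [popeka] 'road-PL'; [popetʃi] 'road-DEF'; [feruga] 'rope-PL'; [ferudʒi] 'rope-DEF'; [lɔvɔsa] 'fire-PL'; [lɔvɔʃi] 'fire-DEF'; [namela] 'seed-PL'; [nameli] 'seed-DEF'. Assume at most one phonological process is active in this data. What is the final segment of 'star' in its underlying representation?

In [bovɛka] and [bovɛtʃi] the final segment of 'star' alternates: [k] ~ [tʃ].
Compare 'skin', with invariant [tʃ] in [ramutʃa] and [ramutʃi]: an analysis with underlying /tʃ/ and a rule producing [k] before the PL suffix would wrongly predict alternation here too.
So /k/ is underlying, and a rule of palatalization before a front vowel — /k/, /g/ and /s/ become palato-alveolar [tʃ], [dʒ] and [ʃ] before a front vowel — gives [tʃ].

/k/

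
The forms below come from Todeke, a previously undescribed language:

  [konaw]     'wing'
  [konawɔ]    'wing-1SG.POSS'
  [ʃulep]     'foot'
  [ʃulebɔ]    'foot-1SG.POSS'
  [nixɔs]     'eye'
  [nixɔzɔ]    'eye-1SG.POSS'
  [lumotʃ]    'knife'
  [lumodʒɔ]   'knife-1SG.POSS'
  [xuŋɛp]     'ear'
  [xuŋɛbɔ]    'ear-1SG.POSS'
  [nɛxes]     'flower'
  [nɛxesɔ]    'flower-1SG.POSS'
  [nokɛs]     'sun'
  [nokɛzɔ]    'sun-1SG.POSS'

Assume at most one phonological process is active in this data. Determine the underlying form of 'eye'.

/nixɔz/

In [nixɔs] and [nixɔzɔ] the final segment of 'eye' alternates: [s] ~ [z].
If /s/ were underlying and a rule turned it into [z] before the 1SG.POSS suffix, 'flower' would also alternate; but it has [s] in both [nɛxes] and [nɛxesɔ].
The alternation reflects word-final obstruent devoicing: voiced obstruents become voiceless word-finally. /z/ is underlying.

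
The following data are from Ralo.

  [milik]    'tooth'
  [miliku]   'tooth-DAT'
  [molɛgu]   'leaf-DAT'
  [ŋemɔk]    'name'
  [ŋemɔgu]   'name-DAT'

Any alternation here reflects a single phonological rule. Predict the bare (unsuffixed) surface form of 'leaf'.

[molɛk]

'name' shows [k] ~ [g] at the end of the stem ([ŋemɔk] vs [ŋemɔgu]).
If /k/ were underlying and a rule turned it into [g] before the DAT suffix, 'tooth' would also alternate; but it has [k] in both [milik] and [miliku].
The alternation reflects word-final obstruent devoicing: voiced obstruents become voiceless word-finally. /g/ is underlying.
From [molɛgu] the stem 'leaf' is /molɛg/; word-finally this yields [molɛk].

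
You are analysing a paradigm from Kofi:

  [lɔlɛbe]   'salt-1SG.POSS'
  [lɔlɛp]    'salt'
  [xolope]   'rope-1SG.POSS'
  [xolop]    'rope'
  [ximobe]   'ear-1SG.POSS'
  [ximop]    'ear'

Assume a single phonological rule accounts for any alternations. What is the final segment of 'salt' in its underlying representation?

/b/

'salt' shows [b] ~ [p] at the end of the stem ([lɔlɛbe] vs [lɔlɛp]).
If /p/ were underlying and a rule turned it into [b] before the 1SG.POSS suffix, 'rope' would also alternate; but it has [p] in both [xolope] and [xolop].
Therefore /b/ is basic and [p] is derived by word-final obstruent devoicing (voiced obstruents become voiceless word-finally).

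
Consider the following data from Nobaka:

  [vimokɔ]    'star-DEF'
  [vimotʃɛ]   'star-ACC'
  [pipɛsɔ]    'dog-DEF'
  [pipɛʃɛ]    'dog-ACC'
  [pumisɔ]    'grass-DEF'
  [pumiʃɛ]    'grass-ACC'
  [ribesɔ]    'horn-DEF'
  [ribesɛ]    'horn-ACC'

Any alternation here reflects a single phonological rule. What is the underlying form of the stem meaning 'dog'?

'dog' shows [s] ~ [ʃ] at the end of the stem ([pipɛsɔ] vs [pipɛʃɛ]).
The stem 'horn' ([ribesɔ], [ribesɛ]) shows [s] unchanged in both environments, so [s] cannot be basic with [ʃ] derived before the ACC suffix.
The underlying segment must be /ʃ/; palato-alveolar /tʃ/ and /ʃ/ become [k] and [s] when no front vowel follows, yielding [s] there.
Hence 'dog' is /pipɛʃ/ underlyingly.

/pipɛʃ/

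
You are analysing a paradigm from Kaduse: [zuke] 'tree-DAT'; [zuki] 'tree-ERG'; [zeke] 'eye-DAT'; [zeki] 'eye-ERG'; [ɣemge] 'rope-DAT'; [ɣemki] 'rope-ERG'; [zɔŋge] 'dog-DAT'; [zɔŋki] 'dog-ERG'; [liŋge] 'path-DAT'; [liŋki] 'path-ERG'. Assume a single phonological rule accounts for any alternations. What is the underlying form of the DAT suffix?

/-ge/

The DAT morpheme has two allomorphs, [-ge] and [-ke].
The ERG suffix, which begins with [k], is invariant after every stem; so [k] is not altered by any rule here.
So the underlying form is /-ge/, and voiced stops become voiceless after a vowel.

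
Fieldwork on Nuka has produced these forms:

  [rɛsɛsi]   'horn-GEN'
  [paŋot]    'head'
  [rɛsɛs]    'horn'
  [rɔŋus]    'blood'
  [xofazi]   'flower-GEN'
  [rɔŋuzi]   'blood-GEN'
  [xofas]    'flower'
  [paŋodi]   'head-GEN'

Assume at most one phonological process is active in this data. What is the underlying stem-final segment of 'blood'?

In [rɔŋuzi] and [rɔŋus] the final segment of 'blood' alternates: [z] ~ [s].
But 'horn' keeps [s] in both environments ([rɛsɛsi], [rɛsɛs]), so there is no rule changing /s/ to [z] before the GEN suffix.
The underlying segment must be /z/; voiced obstruents become voiceless word-finally, yielding [s] there.

/z/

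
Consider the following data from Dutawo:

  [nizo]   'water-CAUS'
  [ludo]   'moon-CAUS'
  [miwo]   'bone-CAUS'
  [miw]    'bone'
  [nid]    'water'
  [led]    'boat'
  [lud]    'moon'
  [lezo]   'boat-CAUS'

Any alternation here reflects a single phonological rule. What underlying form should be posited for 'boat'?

'boat' shows [z] ~ [d] at the end of the stem ([lezo] vs [led]).
But 'moon' keeps [d] in both environments ([ludo], [lud]), so there is no rule changing /d/ to [z] before the CAUS suffix.
So /z/ is underlying, and a rule of word-final hardening — voiced fricatives become stops word-finally — gives [d].

/lez/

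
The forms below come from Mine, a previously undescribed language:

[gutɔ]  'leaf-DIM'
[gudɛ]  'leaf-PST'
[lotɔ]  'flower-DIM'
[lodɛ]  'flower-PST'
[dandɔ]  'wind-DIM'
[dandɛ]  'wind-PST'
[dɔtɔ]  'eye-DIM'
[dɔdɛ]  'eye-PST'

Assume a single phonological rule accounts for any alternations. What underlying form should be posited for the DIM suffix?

The DIM suffix surfaces as [-dɔ] and [-tɔ], depending on the final segment of the stem.
The PST suffix, which begins with [d], is invariant after every stem; so [d] is not altered by any rule here.
So the underlying form is /-tɔ/, and voiceless stops become voiced after a nasal.

/-tɔ/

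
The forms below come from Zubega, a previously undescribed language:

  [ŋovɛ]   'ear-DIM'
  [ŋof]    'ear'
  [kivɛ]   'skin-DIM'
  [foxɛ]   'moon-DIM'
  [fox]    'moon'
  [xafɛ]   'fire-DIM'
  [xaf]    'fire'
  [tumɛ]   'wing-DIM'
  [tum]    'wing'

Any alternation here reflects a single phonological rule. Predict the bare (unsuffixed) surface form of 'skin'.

In [ŋovɛ] and [ŋof] the final segment of 'ear' alternates: [v] ~ [f].
If /f/ were underlying and a rule turned it into [v] before the DIM suffix, 'fire' would also alternate; but it has [f] in both [xafɛ] and [xaf].
So /v/ is underlying, and a rule of word-final obstruent devoicing — voiced obstruents become voiceless word-finally — gives [f].
The one attested form of 'skin', [kivɛ], shows underlying /kiv/. Applying the same rule word-finally gives [kif].

[kif]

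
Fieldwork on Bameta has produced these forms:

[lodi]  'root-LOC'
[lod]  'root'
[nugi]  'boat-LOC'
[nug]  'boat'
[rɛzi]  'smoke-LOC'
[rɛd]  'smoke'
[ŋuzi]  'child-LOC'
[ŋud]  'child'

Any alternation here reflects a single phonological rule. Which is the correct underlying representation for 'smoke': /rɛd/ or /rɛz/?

The stem for 'smoke' ends in [z] in [rɛzi] but [d] in [rɛd].
The stem 'root' ([lodi], [lod]) shows [d] unchanged in both environments, so [d] cannot be basic with [z] derived before the LOC suffix.
Therefore /z/ is basic and [d] is derived by word-final hardening (voiced fricatives become stops word-finally).

/rɛz/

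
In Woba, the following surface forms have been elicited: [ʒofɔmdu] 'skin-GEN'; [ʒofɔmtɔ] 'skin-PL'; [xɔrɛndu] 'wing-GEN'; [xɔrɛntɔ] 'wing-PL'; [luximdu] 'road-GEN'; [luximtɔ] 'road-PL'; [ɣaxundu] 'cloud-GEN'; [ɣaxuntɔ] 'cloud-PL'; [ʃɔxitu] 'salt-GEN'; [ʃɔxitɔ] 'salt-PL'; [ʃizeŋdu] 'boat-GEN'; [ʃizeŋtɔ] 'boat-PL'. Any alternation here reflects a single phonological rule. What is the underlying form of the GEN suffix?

/-du/

The GEN suffix surfaces as [-du] and [-tu], depending on the final segment of the stem.
The PL suffix, which begins with [t], is invariant after every stem; so [t] is not altered by any rule here.
The GEN suffix is therefore /-du/ underlyingly, with post-vocalic devoicing: voiced stops become voiceless after a vowel.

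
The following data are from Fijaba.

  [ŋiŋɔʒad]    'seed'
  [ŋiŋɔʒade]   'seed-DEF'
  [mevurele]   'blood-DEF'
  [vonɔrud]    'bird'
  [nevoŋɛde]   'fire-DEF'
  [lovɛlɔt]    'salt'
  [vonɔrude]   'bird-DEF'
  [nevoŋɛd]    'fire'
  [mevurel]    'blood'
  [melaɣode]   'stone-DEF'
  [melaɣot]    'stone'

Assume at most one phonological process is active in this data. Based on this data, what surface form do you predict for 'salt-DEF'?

'stone' shows [d] ~ [t] at the end of the stem ([melaɣode] vs [melaɣot]).
The stem 'fire' ([nevoŋɛde], [nevoŋɛd]) shows [d] unchanged in both environments, so [d] cannot be basic with [t] derived in isolation.
So /t/ is underlying, and a rule of intervocalic voicing — voiceless stops become voiced between vowels — gives [d].
From [lovɛlɔt] the stem 'salt' is /lovɛlɔt/; between vowels this yields [lovɛlɔde].

[lovɛlɔde]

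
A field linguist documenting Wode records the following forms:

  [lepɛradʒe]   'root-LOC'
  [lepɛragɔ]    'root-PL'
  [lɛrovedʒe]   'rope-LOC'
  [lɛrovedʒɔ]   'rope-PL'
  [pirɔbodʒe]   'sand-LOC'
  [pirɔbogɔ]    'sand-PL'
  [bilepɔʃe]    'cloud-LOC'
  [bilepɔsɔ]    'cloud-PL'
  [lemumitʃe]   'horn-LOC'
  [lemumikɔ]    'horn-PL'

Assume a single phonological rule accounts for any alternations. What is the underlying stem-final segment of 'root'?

In [lepɛradʒe] and [lepɛragɔ] the final segment of 'root' alternates: [dʒ] ~ [g].
If /dʒ/ were underlying and a rule turned it into [g] before the PL suffix, 'rope' would also alternate; but it has [dʒ] in both [lɛrovedʒe] and [lɛrovedʒɔ].
The underlying segment must be /g/; /k/, /g/ and /s/ become palato-alveolar [tʃ], [dʒ] and [ʃ] before a front vowel, yielding [dʒ] there.

/g/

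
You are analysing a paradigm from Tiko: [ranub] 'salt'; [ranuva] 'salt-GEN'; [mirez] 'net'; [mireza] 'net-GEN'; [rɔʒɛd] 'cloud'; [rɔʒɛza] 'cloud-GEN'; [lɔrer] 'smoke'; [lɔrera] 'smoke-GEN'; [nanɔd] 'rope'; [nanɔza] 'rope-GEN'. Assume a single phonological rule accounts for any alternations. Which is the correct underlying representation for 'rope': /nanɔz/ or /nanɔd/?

'rope' shows [d] ~ [z] at the end of the stem ([nanɔd] vs [nanɔza]).
If /z/ were underlying and a rule turned it into [d] in isolation, 'net' would also alternate; but it has [z] in both [mirez] and [mireza].
So /d/ is underlying, and a rule of intervocalic spirantization — voiced stops become fricatives between vowels — gives [z].

/nanɔd/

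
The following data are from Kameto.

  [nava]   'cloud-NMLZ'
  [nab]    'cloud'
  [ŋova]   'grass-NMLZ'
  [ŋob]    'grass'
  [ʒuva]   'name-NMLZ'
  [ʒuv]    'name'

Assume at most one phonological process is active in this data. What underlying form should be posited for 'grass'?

/ŋob/

The stem for 'grass' ends in [v] in [ŋova] but [b] in [ŋob].
But 'name' keeps [v] in both environments ([ʒuva], [ʒuv]), so there is no rule changing /v/ to [b] in isolation.
The alternation reflects intervocalic spirantization: voiced stops become fricatives between vowels. /b/ is underlying.
The underlying form of 'grass' is therefore /ŋob/.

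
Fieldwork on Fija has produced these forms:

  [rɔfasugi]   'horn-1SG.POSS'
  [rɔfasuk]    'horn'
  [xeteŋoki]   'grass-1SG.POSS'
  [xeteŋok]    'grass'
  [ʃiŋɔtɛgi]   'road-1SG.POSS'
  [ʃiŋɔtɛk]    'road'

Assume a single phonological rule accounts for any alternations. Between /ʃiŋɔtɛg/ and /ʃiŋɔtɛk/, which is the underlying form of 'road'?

The stem for 'road' ends in [g] in [ʃiŋɔtɛgi] but [k] in [ʃiŋɔtɛk].
But 'grass' keeps [k] in both environments ([xeteŋoki], [xeteŋok]), so there is no rule changing /k/ to [g] before the 1SG.POSS suffix.
The alternation reflects word-final obstruent devoicing: voiced obstruents become voiceless word-finally. /g/ is underlying.

/ʃiŋɔtɛg/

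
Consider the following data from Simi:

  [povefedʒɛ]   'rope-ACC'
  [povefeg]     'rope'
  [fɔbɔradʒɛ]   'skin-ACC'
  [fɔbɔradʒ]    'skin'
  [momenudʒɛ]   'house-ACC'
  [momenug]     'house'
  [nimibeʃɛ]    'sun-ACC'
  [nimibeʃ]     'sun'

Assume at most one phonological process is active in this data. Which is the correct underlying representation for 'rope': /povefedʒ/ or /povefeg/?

/povefeg/

The root 'rope' surfaces as [povefedʒɛ] and [povefeg], with a stem-final [dʒ] ~ [g] alternation.
Compare 'skin', with invariant [dʒ] in [fɔbɔradʒɛ] and [fɔbɔradʒ]: an analysis with underlying /dʒ/ and a rule producing [g] in isolation would wrongly predict alternation here too.
Therefore /g/ is basic and [dʒ] is derived by palatalization before a front vowel (/g/ becomes palato-alveolar [dʒ] before a front vowel).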